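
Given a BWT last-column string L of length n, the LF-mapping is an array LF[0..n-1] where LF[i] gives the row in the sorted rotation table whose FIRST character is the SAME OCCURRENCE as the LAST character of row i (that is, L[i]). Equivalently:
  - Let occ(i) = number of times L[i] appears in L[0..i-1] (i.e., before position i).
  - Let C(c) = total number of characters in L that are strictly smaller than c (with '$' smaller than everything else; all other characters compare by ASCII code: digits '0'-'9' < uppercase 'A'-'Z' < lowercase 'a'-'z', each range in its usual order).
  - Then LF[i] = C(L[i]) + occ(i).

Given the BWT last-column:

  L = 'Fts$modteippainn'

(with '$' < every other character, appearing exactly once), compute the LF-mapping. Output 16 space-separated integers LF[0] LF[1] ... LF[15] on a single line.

Answer: 1 14 13 0 7 10 3 15 4 5 11 12 2 6 8 9

Derivation:
Char counts: '$':1, 'F':1, 'a':1, 'd':1, 'e':1, 'i':2, 'm':1, 'n':2, 'o':1, 'p':2, 's':1, 't':2
C (first-col start): C('$')=0, C('F')=1, C('a')=2, C('d')=3, C('e')=4, C('i')=5, C('m')=7, C('n')=8, C('o')=10, C('p')=11, C('s')=13, C('t')=14
L[0]='F': occ=0, LF[0]=C('F')+0=1+0=1
L[1]='t': occ=0, LF[1]=C('t')+0=14+0=14
L[2]='s': occ=0, LF[2]=C('s')+0=13+0=13
L[3]='$': occ=0, LF[3]=C('$')+0=0+0=0
L[4]='m': occ=0, LF[4]=C('m')+0=7+0=7
L[5]='o': occ=0, LF[5]=C('o')+0=10+0=10
L[6]='d': occ=0, LF[6]=C('d')+0=3+0=3
L[7]='t': occ=1, LF[7]=C('t')+1=14+1=15
L[8]='e': occ=0, LF[8]=C('e')+0=4+0=4
L[9]='i': occ=0, LF[9]=C('i')+0=5+0=5
L[10]='p': occ=0, LF[10]=C('p')+0=11+0=11
L[11]='p': occ=1, LF[11]=C('p')+1=11+1=12
L[12]='a': occ=0, LF[12]=C('a')+0=2+0=2
L[13]='i': occ=1, LF[13]=C('i')+1=5+1=6
L[14]='n': occ=0, LF[14]=C('n')+0=8+0=8
L[15]='n': occ=1, LF[15]=C('n')+1=8+1=9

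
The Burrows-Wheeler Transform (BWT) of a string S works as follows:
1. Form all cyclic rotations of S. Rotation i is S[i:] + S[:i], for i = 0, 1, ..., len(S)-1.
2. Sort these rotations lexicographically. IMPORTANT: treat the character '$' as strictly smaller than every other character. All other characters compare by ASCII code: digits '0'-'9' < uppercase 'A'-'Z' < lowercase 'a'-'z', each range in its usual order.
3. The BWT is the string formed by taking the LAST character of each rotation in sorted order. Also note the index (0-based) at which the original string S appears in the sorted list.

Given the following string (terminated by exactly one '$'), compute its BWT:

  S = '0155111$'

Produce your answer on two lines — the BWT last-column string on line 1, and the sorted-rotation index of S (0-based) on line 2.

All 8 rotations (rotation i = S[i:]+S[:i]):
  rot[0] = 0155111$
  rot[1] = 155111$0
  rot[2] = 55111$01
  rot[3] = 5111$015
  rot[4] = 111$0155
  rot[5] = 11$01551
  rot[6] = 1$015511
  rot[7] = $0155111
Sorted (with $ < everything):
  sorted[0] = $0155111  (last char: '1')
  sorted[1] = 0155111$  (last char: '$')
  sorted[2] = 1$015511  (last char: '1')
  sorted[3] = 11$01551  (last char: '1')
  sorted[4] = 111$0155  (last char: '5')
  sorted[5] = 155111$0  (last char: '0')
  sorted[6] = 5111$015  (last char: '5')
  sorted[7] = 55111$01  (last char: '1')
Last column: 1$115051
Original string S is at sorted index 1

Answer: 1$115051
1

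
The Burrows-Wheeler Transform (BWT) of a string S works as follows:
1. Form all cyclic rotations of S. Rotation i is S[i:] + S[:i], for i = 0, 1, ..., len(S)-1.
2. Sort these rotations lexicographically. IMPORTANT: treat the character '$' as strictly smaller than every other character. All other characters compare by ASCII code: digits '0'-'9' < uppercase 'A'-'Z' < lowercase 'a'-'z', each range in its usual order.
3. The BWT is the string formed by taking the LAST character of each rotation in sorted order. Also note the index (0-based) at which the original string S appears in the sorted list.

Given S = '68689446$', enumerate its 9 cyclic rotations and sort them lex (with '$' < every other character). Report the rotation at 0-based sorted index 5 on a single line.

Answer: 689446$68

Derivation:
All 9 rotations (rotation i = S[i:]+S[:i]):
  rot[0] = 68689446$
  rot[1] = 8689446$6
  rot[2] = 689446$68
  rot[3] = 89446$686
  rot[4] = 9446$6868
  rot[5] = 446$68689
  rot[6] = 46$686894
  rot[7] = 6$6868944
  rot[8] = $68689446
Sorted (with $ < everything):
  sorted[0] = $68689446
  sorted[1] = 446$68689
  sorted[2] = 46$686894
  sorted[3] = 6$6868944
  sorted[4] = 68689446$
  sorted[5] = 689446$68
  sorted[6] = 8689446$6
  sorted[7] = 89446$686
  sorted[8] = 9446$6868
sorted[5] = 689446$68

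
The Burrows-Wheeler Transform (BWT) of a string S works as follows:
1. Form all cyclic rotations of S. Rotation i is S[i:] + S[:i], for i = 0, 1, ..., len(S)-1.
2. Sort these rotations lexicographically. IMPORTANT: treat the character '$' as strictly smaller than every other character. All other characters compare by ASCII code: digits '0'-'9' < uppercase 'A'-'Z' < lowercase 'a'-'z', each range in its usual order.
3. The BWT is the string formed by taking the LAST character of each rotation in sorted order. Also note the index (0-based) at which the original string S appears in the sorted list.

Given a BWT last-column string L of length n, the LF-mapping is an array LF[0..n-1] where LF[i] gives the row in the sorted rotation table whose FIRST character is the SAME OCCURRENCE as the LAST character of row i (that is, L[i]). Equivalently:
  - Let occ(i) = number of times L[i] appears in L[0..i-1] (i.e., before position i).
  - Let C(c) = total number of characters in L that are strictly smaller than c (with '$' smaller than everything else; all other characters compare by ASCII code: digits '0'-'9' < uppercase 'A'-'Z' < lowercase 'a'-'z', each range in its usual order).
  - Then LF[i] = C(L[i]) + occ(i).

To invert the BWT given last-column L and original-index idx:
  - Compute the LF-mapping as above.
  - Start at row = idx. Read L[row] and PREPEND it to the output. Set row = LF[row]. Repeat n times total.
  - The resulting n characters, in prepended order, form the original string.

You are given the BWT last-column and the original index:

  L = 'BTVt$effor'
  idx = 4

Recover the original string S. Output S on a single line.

LF mapping: 1 2 3 9 0 4 5 6 7 8
Walk LF starting at row 4, prepending L[row]:
  step 1: row=4, L[4]='$', prepend. Next row=LF[4]=0
  step 2: row=0, L[0]='B', prepend. Next row=LF[0]=1
  step 3: row=1, L[1]='T', prepend. Next row=LF[1]=2
  step 4: row=2, L[2]='V', prepend. Next row=LF[2]=3
  step 5: row=3, L[3]='t', prepend. Next row=LF[3]=9
  step 6: row=9, L[9]='r', prepend. Next row=LF[9]=8
  step 7: row=8, L[8]='o', prepend. Next row=LF[8]=7
  step 8: row=7, L[7]='f', prepend. Next row=LF[7]=6
  step 9: row=6, L[6]='f', prepend. Next row=LF[6]=5
  step 10: row=5, L[5]='e', prepend. Next row=LF[5]=4
Reversed output: effortVTB$

Answer: effortVTB$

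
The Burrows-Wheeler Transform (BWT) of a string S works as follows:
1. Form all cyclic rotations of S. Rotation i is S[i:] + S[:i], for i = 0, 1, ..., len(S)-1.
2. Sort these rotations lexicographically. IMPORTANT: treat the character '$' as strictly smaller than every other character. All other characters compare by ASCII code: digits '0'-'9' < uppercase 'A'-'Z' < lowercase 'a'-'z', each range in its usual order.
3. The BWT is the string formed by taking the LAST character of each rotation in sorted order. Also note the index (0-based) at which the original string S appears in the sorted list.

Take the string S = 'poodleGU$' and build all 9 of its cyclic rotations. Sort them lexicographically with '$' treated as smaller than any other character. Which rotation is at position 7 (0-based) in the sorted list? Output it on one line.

All 9 rotations (rotation i = S[i:]+S[:i]):
  rot[0] = poodleGU$
  rot[1] = oodleGU$p
  rot[2] = odleGU$po
  rot[3] = dleGU$poo
  rot[4] = leGU$pood
  rot[5] = eGU$poodl
  rot[6] = GU$poodle
  rot[7] = U$poodleG
  rot[8] = $poodleGU
Sorted (with $ < everything):
  sorted[0] = $poodleGU
  sorted[1] = GU$poodle
  sorted[2] = U$poodleG
  sorted[3] = dleGU$poo
  sorted[4] = eGU$poodl
  sorted[5] = leGU$pood
  sorted[6] = odleGU$po
  sorted[7] = oodleGU$p
  sorted[8] = poodleGU$
sorted[7] = oodleGU$p

Answer: oodleGU$p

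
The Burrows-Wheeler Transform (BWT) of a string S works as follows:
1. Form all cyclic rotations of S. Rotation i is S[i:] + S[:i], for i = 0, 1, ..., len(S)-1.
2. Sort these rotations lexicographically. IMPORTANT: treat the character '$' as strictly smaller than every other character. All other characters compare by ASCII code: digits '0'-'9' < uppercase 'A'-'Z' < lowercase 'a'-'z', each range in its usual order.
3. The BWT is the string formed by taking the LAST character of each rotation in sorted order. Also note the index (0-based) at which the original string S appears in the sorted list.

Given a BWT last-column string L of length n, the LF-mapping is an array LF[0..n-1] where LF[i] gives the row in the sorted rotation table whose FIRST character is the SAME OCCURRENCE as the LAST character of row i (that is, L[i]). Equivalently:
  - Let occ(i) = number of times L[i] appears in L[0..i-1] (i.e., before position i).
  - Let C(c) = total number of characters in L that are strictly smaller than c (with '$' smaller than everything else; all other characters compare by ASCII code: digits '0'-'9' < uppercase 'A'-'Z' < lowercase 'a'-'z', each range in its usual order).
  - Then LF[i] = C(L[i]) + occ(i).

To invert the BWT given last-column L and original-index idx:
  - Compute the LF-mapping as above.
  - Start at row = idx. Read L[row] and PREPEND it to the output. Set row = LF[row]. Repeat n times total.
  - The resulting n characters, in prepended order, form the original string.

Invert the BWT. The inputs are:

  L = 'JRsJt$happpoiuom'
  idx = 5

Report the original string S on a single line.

LF mapping: 1 3 13 2 14 0 5 4 10 11 12 8 6 15 9 7
Walk LF starting at row 5, prepending L[row]:
  step 1: row=5, L[5]='$', prepend. Next row=LF[5]=0
  step 2: row=0, L[0]='J', prepend. Next row=LF[0]=1
  step 3: row=1, L[1]='R', prepend. Next row=LF[1]=3
  step 4: row=3, L[3]='J', prepend. Next row=LF[3]=2
  step 5: row=2, L[2]='s', prepend. Next row=LF[2]=13
  step 6: row=13, L[13]='u', prepend. Next row=LF[13]=15
  step 7: row=15, L[15]='m', prepend. Next row=LF[15]=7
  step 8: row=7, L[7]='a', prepend. Next row=LF[7]=4
  step 9: row=4, L[4]='t', prepend. Next row=LF[4]=14
  step 10: row=14, L[14]='o', prepend. Next row=LF[14]=9
  step 11: row=9, L[9]='p', prepend. Next row=LF[9]=11
  step 12: row=11, L[11]='o', prepend. Next row=LF[11]=8
  step 13: row=8, L[8]='p', prepend. Next row=LF[8]=10
  step 14: row=10, L[10]='p', prepend. Next row=LF[10]=12
  step 15: row=12, L[12]='i', prepend. Next row=LF[12]=6
  step 16: row=6, L[6]='h', prepend. Next row=LF[6]=5
Reversed output: hippopotamusJRJ$

Answer: hippopotamusJRJ$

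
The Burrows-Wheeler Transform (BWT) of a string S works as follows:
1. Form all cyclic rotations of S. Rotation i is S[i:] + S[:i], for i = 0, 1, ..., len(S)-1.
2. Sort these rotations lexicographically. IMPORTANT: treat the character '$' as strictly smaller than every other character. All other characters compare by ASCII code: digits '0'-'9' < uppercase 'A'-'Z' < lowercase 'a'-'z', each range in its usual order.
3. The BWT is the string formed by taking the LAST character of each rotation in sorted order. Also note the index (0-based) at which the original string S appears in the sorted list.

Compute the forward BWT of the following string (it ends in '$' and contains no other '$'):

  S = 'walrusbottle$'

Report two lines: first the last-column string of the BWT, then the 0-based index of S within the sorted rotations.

All 13 rotations (rotation i = S[i:]+S[:i]):
  rot[0] = walrusbottle$
  rot[1] = alrusbottle$w
  rot[2] = lrusbottle$wa
  rot[3] = rusbottle$wal
  rot[4] = usbottle$walr
  rot[5] = sbottle$walru
  rot[6] = bottle$walrus
  rot[7] = ottle$walrusb
  rot[8] = ttle$walrusbo
  rot[9] = tle$walrusbot
  rot[10] = le$walrusbott
  rot[11] = e$walrusbottl
  rot[12] = $walrusbottle
Sorted (with $ < everything):
  sorted[0] = $walrusbottle  (last char: 'e')
  sorted[1] = alrusbottle$w  (last char: 'w')
  sorted[2] = bottle$walrus  (last char: 's')
  sorted[3] = e$walrusbottl  (last char: 'l')
  sorted[4] = le$walrusbott  (last char: 't')
  sorted[5] = lrusbottle$wa  (last char: 'a')
  sorted[6] = ottle$walrusb  (last char: 'b')
  sorted[7] = rusbottle$wal  (last char: 'l')
  sorted[8] = sbottle$walru  (last char: 'u')
  sorted[9] = tle$walrusbot  (last char: 't')
  sorted[10] = ttle$walrusbo  (last char: 'o')
  sorted[11] = usbottle$walr  (last char: 'r')
  sorted[12] = walrusbottle$  (last char: '$')
Last column: ewsltablutor$
Original string S is at sorted index 12

Answer: ewsltablutor$
12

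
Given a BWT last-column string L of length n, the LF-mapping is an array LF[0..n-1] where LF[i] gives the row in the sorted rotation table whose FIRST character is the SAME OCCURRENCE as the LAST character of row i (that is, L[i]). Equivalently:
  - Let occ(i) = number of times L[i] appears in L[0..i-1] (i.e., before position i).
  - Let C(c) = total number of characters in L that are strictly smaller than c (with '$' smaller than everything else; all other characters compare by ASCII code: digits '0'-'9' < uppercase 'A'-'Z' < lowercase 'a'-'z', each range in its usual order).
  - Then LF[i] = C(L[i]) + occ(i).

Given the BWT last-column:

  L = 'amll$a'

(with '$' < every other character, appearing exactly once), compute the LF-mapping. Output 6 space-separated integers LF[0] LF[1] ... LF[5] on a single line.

Answer: 1 5 3 4 0 2

Derivation:
Char counts: '$':1, 'a':2, 'l':2, 'm':1
C (first-col start): C('$')=0, C('a')=1, C('l')=3, C('m')=5
L[0]='a': occ=0, LF[0]=C('a')+0=1+0=1
L[1]='m': occ=0, LF[1]=C('m')+0=5+0=5
L[2]='l': occ=0, LF[2]=C('l')+0=3+0=3
L[3]='l': occ=1, LF[3]=C('l')+1=3+1=4
L[4]='$': occ=0, LF[4]=C('$')+0=0+0=0
L[5]='a': occ=1, LF[5]=C('a')+1=1+1=2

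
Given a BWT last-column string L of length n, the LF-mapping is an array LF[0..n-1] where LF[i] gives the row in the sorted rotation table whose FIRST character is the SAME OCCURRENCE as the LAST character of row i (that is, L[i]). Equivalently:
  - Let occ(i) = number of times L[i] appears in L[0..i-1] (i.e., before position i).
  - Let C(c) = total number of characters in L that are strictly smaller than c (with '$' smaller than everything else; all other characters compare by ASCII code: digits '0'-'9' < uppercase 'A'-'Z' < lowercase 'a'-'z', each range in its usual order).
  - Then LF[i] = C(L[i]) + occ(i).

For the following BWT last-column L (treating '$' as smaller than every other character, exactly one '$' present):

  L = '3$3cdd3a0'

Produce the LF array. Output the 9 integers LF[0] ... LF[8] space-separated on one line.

Char counts: '$':1, '0':1, '3':3, 'a':1, 'c':1, 'd':2
C (first-col start): C('$')=0, C('0')=1, C('3')=2, C('a')=5, C('c')=6, C('d')=7
L[0]='3': occ=0, LF[0]=C('3')+0=2+0=2
L[1]='$': occ=0, LF[1]=C('$')+0=0+0=0
L[2]='3': occ=1, LF[2]=C('3')+1=2+1=3
L[3]='c': occ=0, LF[3]=C('c')+0=6+0=6
L[4]='d': occ=0, LF[4]=C('d')+0=7+0=7
L[5]='d': occ=1, LF[5]=C('d')+1=7+1=8
L[6]='3': occ=2, LF[6]=C('3')+2=2+2=4
L[7]='a': occ=0, LF[7]=C('a')+0=5+0=5
L[8]='0': occ=0, LF[8]=C('0')+0=1+0=1

Answer: 2 0 3 6 7 8 4 5 1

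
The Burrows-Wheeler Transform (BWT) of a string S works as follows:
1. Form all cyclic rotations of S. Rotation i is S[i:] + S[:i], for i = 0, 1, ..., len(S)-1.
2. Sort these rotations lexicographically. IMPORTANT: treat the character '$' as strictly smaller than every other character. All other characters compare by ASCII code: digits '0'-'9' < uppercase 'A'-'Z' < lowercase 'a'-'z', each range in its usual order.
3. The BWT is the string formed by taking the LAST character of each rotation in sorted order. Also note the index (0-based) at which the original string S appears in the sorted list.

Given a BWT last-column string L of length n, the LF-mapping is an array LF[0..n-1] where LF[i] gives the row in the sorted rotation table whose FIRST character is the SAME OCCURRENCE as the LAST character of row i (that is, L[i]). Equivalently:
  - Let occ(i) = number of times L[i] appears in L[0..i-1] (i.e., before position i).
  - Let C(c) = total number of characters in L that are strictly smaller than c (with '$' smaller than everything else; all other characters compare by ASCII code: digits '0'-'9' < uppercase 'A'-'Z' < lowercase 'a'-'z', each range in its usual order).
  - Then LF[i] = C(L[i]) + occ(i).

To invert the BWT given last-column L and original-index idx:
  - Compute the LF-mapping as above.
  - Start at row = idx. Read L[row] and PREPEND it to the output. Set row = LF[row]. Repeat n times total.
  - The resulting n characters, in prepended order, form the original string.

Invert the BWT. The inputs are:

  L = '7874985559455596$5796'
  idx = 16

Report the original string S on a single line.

Answer: 85574684556997959557$

Derivation:
LF mapping: 12 15 13 1 17 16 3 4 5 18 2 6 7 8 19 10 0 9 14 20 11
Walk LF starting at row 16, prepending L[row]:
  step 1: row=16, L[16]='$', prepend. Next row=LF[16]=0
  step 2: row=0, L[0]='7', prepend. Next row=LF[0]=12
  step 3: row=12, L[12]='5', prepend. Next row=LF[12]=7
  step 4: row=7, L[7]='5', prepend. Next row=LF[7]=4
  step 5: row=4, L[4]='9', prepend. Next row=LF[4]=17
  step 6: row=17, L[17]='5', prepend. Next row=LF[17]=9
  step 7: row=9, L[9]='9', prepend. Next row=LF[9]=18
  step 8: row=18, L[18]='7', prepend. Next row=LF[18]=14
  step 9: row=14, L[14]='9', prepend. Next row=LF[14]=19
  step 10: row=19, L[19]='9', prepend. Next row=LF[19]=20
  step 11: row=20, L[20]='6', prepend. Next row=LF[20]=11
  step 12: row=11, L[11]='5', prepend. Next row=LF[11]=6
  step 13: row=6, L[6]='5', prepend. Next row=LF[6]=3
  step 14: row=3, L[3]='4', prepend. Next row=LF[3]=1
  step 15: row=1, L[1]='8', prepend. Next row=LF[1]=15
  step 16: row=15, L[15]='6', prepend. Next row=LF[15]=10
  step 17: row=10, L[10]='4', prepend. Next row=LF[10]=2
  step 18: row=2, L[2]='7', prepend. Next row=LF[2]=13
  step 19: row=13, L[13]='5', prepend. Next row=LF[13]=8
  step 20: row=8, L[8]='5', prepend. Next row=LF[8]=5
  step 21: row=5, L[5]='8', prepend. Next row=LF[5]=16
Reversed output: 85574684556997959557$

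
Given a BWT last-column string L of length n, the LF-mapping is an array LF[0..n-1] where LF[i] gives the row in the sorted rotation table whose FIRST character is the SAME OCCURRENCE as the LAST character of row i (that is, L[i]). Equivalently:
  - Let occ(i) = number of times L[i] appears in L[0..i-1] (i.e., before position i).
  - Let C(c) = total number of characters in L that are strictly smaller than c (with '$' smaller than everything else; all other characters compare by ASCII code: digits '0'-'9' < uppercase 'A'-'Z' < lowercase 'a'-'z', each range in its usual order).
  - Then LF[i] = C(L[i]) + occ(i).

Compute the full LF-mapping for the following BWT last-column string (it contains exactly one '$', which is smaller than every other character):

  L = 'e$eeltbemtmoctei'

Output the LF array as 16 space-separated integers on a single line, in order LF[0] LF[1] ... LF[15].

Answer: 3 0 4 5 9 13 1 6 10 14 11 12 2 15 7 8

Derivation:
Char counts: '$':1, 'b':1, 'c':1, 'e':5, 'i':1, 'l':1, 'm':2, 'o':1, 't':3
C (first-col start): C('$')=0, C('b')=1, C('c')=2, C('e')=3, C('i')=8, C('l')=9, C('m')=10, C('o')=12, C('t')=13
L[0]='e': occ=0, LF[0]=C('e')+0=3+0=3
L[1]='$': occ=0, LF[1]=C('$')+0=0+0=0
L[2]='e': occ=1, LF[2]=C('e')+1=3+1=4
L[3]='e': occ=2, LF[3]=C('e')+2=3+2=5
L[4]='l': occ=0, LF[4]=C('l')+0=9+0=9
L[5]='t': occ=0, LF[5]=C('t')+0=13+0=13
L[6]='b': occ=0, LF[6]=C('b')+0=1+0=1
L[7]='e': occ=3, LF[7]=C('e')+3=3+3=6
L[8]='m': occ=0, LF[8]=C('m')+0=10+0=10
L[9]='t': occ=1, LF[9]=C('t')+1=13+1=14
L[10]='m': occ=1, LF[10]=C('m')+1=10+1=11
L[11]='o': occ=0, LF[11]=C('o')+0=12+0=12
L[12]='c': occ=0, LF[12]=C('c')+0=2+0=2
L[13]='t': occ=2, LF[13]=C('t')+2=13+2=15
L[14]='e': occ=4, LF[14]=C('e')+4=3+4=7
L[15]='i': occ=0, LF[15]=C('i')+0=8+0=8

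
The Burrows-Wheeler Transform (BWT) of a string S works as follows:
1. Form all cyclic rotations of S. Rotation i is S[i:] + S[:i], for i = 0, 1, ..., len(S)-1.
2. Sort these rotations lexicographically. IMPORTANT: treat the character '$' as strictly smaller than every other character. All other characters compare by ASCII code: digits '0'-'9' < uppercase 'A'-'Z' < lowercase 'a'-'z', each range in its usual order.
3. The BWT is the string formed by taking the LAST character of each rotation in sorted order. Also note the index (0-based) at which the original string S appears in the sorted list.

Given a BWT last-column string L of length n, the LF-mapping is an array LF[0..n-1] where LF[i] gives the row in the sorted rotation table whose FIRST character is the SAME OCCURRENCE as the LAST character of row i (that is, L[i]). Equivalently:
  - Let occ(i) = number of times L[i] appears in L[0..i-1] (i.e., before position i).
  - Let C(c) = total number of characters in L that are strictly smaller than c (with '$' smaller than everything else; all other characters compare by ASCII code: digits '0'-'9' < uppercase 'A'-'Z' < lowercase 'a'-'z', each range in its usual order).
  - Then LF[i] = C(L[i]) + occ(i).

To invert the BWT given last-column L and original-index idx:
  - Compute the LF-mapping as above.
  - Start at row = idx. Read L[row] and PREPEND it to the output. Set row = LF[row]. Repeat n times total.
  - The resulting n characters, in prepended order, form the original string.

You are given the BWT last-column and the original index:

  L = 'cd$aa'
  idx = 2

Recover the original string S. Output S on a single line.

LF mapping: 3 4 0 1 2
Walk LF starting at row 2, prepending L[row]:
  step 1: row=2, L[2]='$', prepend. Next row=LF[2]=0
  step 2: row=0, L[0]='c', prepend. Next row=LF[0]=3
  step 3: row=3, L[3]='a', prepend. Next row=LF[3]=1
  step 4: row=1, L[1]='d', prepend. Next row=LF[1]=4
  step 5: row=4, L[4]='a', prepend. Next row=LF[4]=2
Reversed output: adac$

Answer: adac$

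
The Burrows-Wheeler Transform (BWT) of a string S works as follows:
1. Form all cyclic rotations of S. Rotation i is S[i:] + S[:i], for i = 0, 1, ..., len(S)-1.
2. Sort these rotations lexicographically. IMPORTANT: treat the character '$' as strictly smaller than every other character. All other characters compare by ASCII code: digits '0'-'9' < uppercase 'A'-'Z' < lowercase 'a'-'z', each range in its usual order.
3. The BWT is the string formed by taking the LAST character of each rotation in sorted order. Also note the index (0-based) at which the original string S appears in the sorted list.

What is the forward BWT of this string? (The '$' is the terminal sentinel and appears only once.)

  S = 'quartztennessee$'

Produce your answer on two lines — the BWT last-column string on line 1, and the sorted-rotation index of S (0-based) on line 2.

All 16 rotations (rotation i = S[i:]+S[:i]):
  rot[0] = quartztennessee$
  rot[1] = uartztennessee$q
  rot[2] = artztennessee$qu
  rot[3] = rtztennessee$qua
  rot[4] = tztennessee$quar
  rot[5] = ztennessee$quart
  rot[6] = tennessee$quartz
  rot[7] = ennessee$quartzt
  rot[8] = nnessee$quartzte
  rot[9] = nessee$quartzten
  rot[10] = essee$quartztenn
  rot[11] = ssee$quartztenne
  rot[12] = see$quartztennes
  rot[13] = ee$quartztenness
  rot[14] = e$quartztennesse
  rot[15] = $quartztennessee
Sorted (with $ < everything):
  sorted[0] = $quartztennessee  (last char: 'e')
  sorted[1] = artztennessee$qu  (last char: 'u')
  sorted[2] = e$quartztennesse  (last char: 'e')
  sorted[3] = ee$quartztenness  (last char: 's')
  sorted[4] = ennessee$quartzt  (last char: 't')
  sorted[5] = essee$quartztenn  (last char: 'n')
  sorted[6] = nessee$quartzten  (last char: 'n')
  sorted[7] = nnessee$quartzte  (last char: 'e')
  sorted[8] = quartztennessee$  (last char: '$')
  sorted[9] = rtztennessee$qua  (last char: 'a')
  sorted[10] = see$quartztennes  (last char: 's')
  sorted[11] = ssee$quartztenne  (last char: 'e')
  sorted[12] = tennessee$quartz  (last char: 'z')
  sorted[13] = tztennessee$quar  (last char: 'r')
  sorted[14] = uartztennessee$q  (last char: 'q')
  sorted[15] = ztennessee$quart  (last char: 't')
Last column: euestnne$asezrqt
Original string S is at sorted index 8

Answer: euestnne$asezrqt
8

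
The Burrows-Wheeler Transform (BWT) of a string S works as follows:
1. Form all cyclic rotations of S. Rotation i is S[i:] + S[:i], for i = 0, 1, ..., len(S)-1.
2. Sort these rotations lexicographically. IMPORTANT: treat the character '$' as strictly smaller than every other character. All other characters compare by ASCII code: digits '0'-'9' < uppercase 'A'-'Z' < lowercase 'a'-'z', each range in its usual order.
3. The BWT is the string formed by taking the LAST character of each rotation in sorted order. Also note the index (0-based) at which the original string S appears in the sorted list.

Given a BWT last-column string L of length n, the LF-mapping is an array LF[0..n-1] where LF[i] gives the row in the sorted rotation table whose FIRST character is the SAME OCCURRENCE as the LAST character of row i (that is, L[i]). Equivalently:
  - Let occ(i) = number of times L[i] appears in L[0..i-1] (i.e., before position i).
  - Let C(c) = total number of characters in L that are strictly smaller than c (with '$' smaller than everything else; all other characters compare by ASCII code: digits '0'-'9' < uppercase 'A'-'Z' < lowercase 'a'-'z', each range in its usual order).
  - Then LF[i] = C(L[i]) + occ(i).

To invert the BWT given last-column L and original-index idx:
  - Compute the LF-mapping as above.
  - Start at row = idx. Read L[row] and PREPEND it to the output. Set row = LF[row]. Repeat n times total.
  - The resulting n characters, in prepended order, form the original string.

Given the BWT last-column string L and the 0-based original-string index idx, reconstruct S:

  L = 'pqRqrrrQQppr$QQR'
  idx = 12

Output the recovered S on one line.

LF mapping: 7 10 5 11 12 13 14 1 2 8 9 15 0 3 4 6
Walk LF starting at row 12, prepending L[row]:
  step 1: row=12, L[12]='$', prepend. Next row=LF[12]=0
  step 2: row=0, L[0]='p', prepend. Next row=LF[0]=7
  step 3: row=7, L[7]='Q', prepend. Next row=LF[7]=1
  step 4: row=1, L[1]='q', prepend. Next row=LF[1]=10
  step 5: row=10, L[10]='p', prepend. Next row=LF[10]=9
  step 6: row=9, L[9]='p', prepend. Next row=LF[9]=8
  step 7: row=8, L[8]='Q', prepend. Next row=LF[8]=2
  step 8: row=2, L[2]='R', prepend. Next row=LF[2]=5
  step 9: row=5, L[5]='r', prepend. Next row=LF[5]=13
  step 10: row=13, L[13]='Q', prepend. Next row=LF[13]=3
  step 11: row=3, L[3]='q', prepend. Next row=LF[3]=11
  step 12: row=11, L[11]='r', prepend. Next row=LF[11]=15
  step 13: row=15, L[15]='R', prepend. Next row=LF[15]=6
  step 14: row=6, L[6]='r', prepend. Next row=LF[6]=14
  step 15: row=14, L[14]='Q', prepend. Next row=LF[14]=4
  step 16: row=4, L[4]='r', prepend. Next row=LF[4]=12
Reversed output: rQrRrqQrRQppqQp$

Answer: rQrRrqQrRQppqQp$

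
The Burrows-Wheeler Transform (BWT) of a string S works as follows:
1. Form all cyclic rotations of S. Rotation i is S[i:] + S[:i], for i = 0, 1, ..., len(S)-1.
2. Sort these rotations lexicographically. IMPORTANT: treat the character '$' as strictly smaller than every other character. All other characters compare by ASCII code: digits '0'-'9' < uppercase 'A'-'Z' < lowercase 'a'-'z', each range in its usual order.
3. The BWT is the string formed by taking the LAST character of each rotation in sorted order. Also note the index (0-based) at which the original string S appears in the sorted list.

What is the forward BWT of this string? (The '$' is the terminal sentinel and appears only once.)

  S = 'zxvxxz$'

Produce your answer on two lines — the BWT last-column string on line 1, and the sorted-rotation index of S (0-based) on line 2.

All 7 rotations (rotation i = S[i:]+S[:i]):
  rot[0] = zxvxxz$
  rot[1] = xvxxz$z
  rot[2] = vxxz$zx
  rot[3] = xxz$zxv
  rot[4] = xz$zxvx
  rot[5] = z$zxvxx
  rot[6] = $zxvxxz
Sorted (with $ < everything):
  sorted[0] = $zxvxxz  (last char: 'z')
  sorted[1] = vxxz$zx  (last char: 'x')
  sorted[2] = xvxxz$z  (last char: 'z')
  sorted[3] = xxz$zxv  (last char: 'v')
  sorted[4] = xz$zxvx  (last char: 'x')
  sorted[5] = z$zxvxx  (last char: 'x')
  sorted[6] = zxvxxz$  (last char: '$')
Last column: zxzvxx$
Original string S is at sorted index 6

Answer: zxzvxx$
6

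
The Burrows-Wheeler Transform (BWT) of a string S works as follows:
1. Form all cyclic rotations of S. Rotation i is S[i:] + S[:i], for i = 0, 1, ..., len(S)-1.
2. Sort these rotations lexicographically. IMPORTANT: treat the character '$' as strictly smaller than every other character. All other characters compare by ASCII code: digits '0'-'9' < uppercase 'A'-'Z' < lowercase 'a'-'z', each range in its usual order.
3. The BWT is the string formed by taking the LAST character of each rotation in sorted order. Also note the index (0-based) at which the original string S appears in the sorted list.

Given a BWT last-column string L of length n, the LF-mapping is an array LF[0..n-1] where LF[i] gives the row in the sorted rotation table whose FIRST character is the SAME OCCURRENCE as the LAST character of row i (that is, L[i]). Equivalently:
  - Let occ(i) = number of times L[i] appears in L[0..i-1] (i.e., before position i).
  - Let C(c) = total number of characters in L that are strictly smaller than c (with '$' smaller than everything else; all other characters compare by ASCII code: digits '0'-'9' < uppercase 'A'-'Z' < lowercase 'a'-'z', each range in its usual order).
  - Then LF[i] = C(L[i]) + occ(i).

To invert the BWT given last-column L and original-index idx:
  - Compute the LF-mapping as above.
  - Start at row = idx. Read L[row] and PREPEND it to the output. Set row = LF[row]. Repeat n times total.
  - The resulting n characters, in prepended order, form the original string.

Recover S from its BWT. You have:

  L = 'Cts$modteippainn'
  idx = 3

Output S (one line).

Answer: disappointmentC$

Derivation:
LF mapping: 1 14 13 0 7 10 3 15 4 5 11 12 2 6 8 9
Walk LF starting at row 3, prepending L[row]:
  step 1: row=3, L[3]='$', prepend. Next row=LF[3]=0
  step 2: row=0, L[0]='C', prepend. Next row=LF[0]=1
  step 3: row=1, L[1]='t', prepend. Next row=LF[1]=14
  step 4: row=14, L[14]='n', prepend. Next row=LF[14]=8
  step 5: row=8, L[8]='e', prepend. Next row=LF[8]=4
  step 6: row=4, L[4]='m', prepend. Next row=LF[4]=7
  step 7: row=7, L[7]='t', prepend. Next row=LF[7]=15
  step 8: row=15, L[15]='n', prepend. Next row=LF[15]=9
  step 9: row=9, L[9]='i', prepend. Next row=LF[9]=5
  step 10: row=5, L[5]='o', prepend. Next row=LF[5]=10
  step 11: row=10, L[10]='p', prepend. Next row=LF[10]=11
  step 12: row=11, L[11]='p', prepend. Next row=LF[11]=12
  step 13: row=12, L[12]='a', prepend. Next row=LF[12]=2
  step 14: row=2, L[2]='s', prepend. Next row=LF[2]=13
  step 15: row=13, L[13]='i', prepend. Next row=LF[13]=6
  step 16: row=6, L[6]='d', prepend. Next row=LF[6]=3
Reversed output: disappointmentC$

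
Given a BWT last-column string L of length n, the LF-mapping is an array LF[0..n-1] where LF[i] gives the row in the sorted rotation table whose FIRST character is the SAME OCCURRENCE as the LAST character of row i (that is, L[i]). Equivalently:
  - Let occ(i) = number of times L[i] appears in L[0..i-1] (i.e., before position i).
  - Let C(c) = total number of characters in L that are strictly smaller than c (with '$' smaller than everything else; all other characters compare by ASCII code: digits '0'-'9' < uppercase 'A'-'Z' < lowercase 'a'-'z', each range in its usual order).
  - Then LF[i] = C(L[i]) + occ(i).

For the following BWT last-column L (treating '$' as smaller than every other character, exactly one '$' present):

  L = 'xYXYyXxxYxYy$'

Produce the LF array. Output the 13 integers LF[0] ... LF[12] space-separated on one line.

Answer: 7 3 1 4 11 2 8 9 5 10 6 12 0

Derivation:
Char counts: '$':1, 'X':2, 'Y':4, 'x':4, 'y':2
C (first-col start): C('$')=0, C('X')=1, C('Y')=3, C('x')=7, C('y')=11
L[0]='x': occ=0, LF[0]=C('x')+0=7+0=7
L[1]='Y': occ=0, LF[1]=C('Y')+0=3+0=3
L[2]='X': occ=0, LF[2]=C('X')+0=1+0=1
L[3]='Y': occ=1, LF[3]=C('Y')+1=3+1=4
L[4]='y': occ=0, LF[4]=C('y')+0=11+0=11
L[5]='X': occ=1, LF[5]=C('X')+1=1+1=2
L[6]='x': occ=1, LF[6]=C('x')+1=7+1=8
L[7]='x': occ=2, LF[7]=C('x')+2=7+2=9
L[8]='Y': occ=2, LF[8]=C('Y')+2=3+2=5
L[9]='x': occ=3, LF[9]=C('x')+3=7+3=10
L[10]='Y': occ=3, LF[10]=C('Y')+3=3+3=6
L[11]='y': occ=1, LF[11]=C('y')+1=11+1=12
L[12]='$': occ=0, LF[12]=C('$')+0=0+0=0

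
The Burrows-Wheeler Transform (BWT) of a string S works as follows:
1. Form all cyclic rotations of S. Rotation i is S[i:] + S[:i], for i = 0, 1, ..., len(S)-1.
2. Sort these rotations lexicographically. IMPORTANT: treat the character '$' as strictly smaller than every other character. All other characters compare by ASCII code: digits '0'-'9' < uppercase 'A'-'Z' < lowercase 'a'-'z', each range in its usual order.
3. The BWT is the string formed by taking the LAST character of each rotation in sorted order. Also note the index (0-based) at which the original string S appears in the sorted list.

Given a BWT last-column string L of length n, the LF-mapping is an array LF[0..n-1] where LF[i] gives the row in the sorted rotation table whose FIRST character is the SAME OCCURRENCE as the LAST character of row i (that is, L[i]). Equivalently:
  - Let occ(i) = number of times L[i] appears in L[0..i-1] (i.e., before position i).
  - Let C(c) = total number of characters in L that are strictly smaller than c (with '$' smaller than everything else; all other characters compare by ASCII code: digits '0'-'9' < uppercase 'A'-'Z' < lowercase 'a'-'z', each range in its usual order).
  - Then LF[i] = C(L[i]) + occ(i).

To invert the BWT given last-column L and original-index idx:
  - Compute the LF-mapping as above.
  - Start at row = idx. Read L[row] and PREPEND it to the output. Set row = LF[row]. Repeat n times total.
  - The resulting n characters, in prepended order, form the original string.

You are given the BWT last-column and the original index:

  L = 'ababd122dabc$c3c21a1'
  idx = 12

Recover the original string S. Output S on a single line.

Answer: b123baa1ccad22cb1da$

Derivation:
LF mapping: 8 12 9 13 18 1 4 5 19 10 14 15 0 16 7 17 6 2 11 3
Walk LF starting at row 12, prepending L[row]:
  step 1: row=12, L[12]='$', prepend. Next row=LF[12]=0
  step 2: row=0, L[0]='a', prepend. Next row=LF[0]=8
  step 3: row=8, L[8]='d', prepend. Next row=LF[8]=19
  step 4: row=19, L[19]='1', prepend. Next row=LF[19]=3
  step 5: row=3, L[3]='b', prepend. Next row=LF[3]=13
  step 6: row=13, L[13]='c', prepend. Next row=LF[13]=16
  step 7: row=16, L[16]='2', prepend. Next row=LF[16]=6
  step 8: row=6, L[6]='2', prepend. Next row=LF[6]=4
  step 9: row=4, L[4]='d', prepend. Next row=LF[4]=18
  step 10: row=18, L[18]='a', prepend. Next row=LF[18]=11
  step 11: row=11, L[11]='c', prepend. Next row=LF[11]=15
  step 12: row=15, L[15]='c', prepend. Next row=LF[15]=17
  step 13: row=17, L[17]='1', prepend. Next row=LF[17]=2
  step 14: row=2, L[2]='a', prepend. Next row=LF[2]=9
  step 15: row=9, L[9]='a', prepend. Next row=LF[9]=10
  step 16: row=10, L[10]='b', prepend. Next row=LF[10]=14
  step 17: row=14, L[14]='3', prepend. Next row=LF[14]=7
  step 18: row=7, L[7]='2', prepend. Next row=LF[7]=5
  step 19: row=5, L[5]='1', prepend. Next row=LF[5]=1
  step 20: row=1, L[1]='b', prepend. Next row=LF[1]=12
Reversed output: b123baa1ccad22cb1da$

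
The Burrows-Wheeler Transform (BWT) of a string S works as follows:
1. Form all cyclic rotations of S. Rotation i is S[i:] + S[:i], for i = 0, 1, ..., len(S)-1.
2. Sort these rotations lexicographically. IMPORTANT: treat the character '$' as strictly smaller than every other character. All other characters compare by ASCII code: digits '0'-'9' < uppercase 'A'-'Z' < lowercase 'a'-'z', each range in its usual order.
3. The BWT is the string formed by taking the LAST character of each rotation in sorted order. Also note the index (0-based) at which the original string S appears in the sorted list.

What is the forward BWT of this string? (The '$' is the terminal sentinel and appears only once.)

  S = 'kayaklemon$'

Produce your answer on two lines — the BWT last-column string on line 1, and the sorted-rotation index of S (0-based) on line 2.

Answer: nykl$akeoma
4

Derivation:
All 11 rotations (rotation i = S[i:]+S[:i]):
  rot[0] = kayaklemon$
  rot[1] = ayaklemon$k
  rot[2] = yaklemon$ka
  rot[3] = aklemon$kay
  rot[4] = klemon$kaya
  rot[5] = lemon$kayak
  rot[6] = emon$kayakl
  rot[7] = mon$kayakle
  rot[8] = on$kayaklem
  rot[9] = n$kayaklemo
  rot[10] = $kayaklemon
Sorted (with $ < everything):
  sorted[0] = $kayaklemon  (last char: 'n')
  sorted[1] = aklemon$kay  (last char: 'y')
  sorted[2] = ayaklemon$k  (last char: 'k')
  sorted[3] = emon$kayakl  (last char: 'l')
  sorted[4] = kayaklemon$  (last char: '$')
  sorted[5] = klemon$kaya  (last char: 'a')
  sorted[6] = lemon$kayak  (last char: 'k')
  sorted[7] = mon$kayakle  (last char: 'e')
  sorted[8] = n$kayaklemo  (last char: 'o')
  sorted[9] = on$kayaklem  (last char: 'm')
  sorted[10] = yaklemon$ka  (last char: 'a')
Last column: nykl$akeoma
Original string S is at sorted index 4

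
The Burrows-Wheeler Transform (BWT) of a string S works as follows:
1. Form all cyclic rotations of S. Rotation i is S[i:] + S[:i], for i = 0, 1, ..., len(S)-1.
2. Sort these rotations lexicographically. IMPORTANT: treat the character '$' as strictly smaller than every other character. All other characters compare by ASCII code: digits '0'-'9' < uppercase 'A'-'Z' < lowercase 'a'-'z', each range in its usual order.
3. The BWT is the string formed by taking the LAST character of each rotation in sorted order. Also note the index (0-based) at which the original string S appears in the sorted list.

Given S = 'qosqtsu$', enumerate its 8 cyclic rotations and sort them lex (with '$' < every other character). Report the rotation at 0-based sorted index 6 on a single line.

All 8 rotations (rotation i = S[i:]+S[:i]):
  rot[0] = qosqtsu$
  rot[1] = osqtsu$q
  rot[2] = sqtsu$qo
  rot[3] = qtsu$qos
  rot[4] = tsu$qosq
  rot[5] = su$qosqt
  rot[6] = u$qosqts
  rot[7] = $qosqtsu
Sorted (with $ < everything):
  sorted[0] = $qosqtsu
  sorted[1] = osqtsu$q
  sorted[2] = qosqtsu$
  sorted[3] = qtsu$qos
  sorted[4] = sqtsu$qo
  sorted[5] = su$qosqt
  sorted[6] = tsu$qosq
  sorted[7] = u$qosqts
sorted[6] = tsu$qosq

Answer: tsu$qosq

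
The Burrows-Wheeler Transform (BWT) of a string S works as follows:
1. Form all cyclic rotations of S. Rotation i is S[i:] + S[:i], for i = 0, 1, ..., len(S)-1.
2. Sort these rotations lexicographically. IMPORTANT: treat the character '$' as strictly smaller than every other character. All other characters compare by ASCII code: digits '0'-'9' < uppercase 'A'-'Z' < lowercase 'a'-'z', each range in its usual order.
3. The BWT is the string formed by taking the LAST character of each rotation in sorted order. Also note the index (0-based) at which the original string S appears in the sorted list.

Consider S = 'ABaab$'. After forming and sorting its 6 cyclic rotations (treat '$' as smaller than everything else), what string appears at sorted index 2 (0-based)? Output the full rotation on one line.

Answer: Baab$A

Derivation:
All 6 rotations (rotation i = S[i:]+S[:i]):
  rot[0] = ABaab$
  rot[1] = Baab$A
  rot[2] = aab$AB
  rot[3] = ab$ABa
  rot[4] = b$ABaa
  rot[5] = $ABaab
Sorted (with $ < everything):
  sorted[0] = $ABaab
  sorted[1] = ABaab$
  sorted[2] = Baab$A
  sorted[3] = aab$AB
  sorted[4] = ab$ABa
  sorted[5] = b$ABaa
sorted[2] = Baab$A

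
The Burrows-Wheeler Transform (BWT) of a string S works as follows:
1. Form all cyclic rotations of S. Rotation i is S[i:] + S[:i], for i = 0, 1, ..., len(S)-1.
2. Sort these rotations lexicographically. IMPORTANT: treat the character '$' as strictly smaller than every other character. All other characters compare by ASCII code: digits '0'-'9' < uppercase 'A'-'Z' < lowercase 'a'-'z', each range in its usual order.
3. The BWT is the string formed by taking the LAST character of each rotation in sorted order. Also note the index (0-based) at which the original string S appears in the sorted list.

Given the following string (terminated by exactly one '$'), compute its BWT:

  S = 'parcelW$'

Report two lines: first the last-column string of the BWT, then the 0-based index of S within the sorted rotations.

All 8 rotations (rotation i = S[i:]+S[:i]):
  rot[0] = parcelW$
  rot[1] = arcelW$p
  rot[2] = rcelW$pa
  rot[3] = celW$par
  rot[4] = elW$parc
  rot[5] = lW$parce
  rot[6] = W$parcel
  rot[7] = $parcelW
Sorted (with $ < everything):
  sorted[0] = $parcelW  (last char: 'W')
  sorted[1] = W$parcel  (last char: 'l')
  sorted[2] = arcelW$p  (last char: 'p')
  sorted[3] = celW$par  (last char: 'r')
  sorted[4] = elW$parc  (last char: 'c')
  sorted[5] = lW$parce  (last char: 'e')
  sorted[6] = parcelW$  (last char: '$')
  sorted[7] = rcelW$pa  (last char: 'a')
Last column: Wlprce$a
Original string S is at sorted index 6

Answer: Wlprce$a
6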